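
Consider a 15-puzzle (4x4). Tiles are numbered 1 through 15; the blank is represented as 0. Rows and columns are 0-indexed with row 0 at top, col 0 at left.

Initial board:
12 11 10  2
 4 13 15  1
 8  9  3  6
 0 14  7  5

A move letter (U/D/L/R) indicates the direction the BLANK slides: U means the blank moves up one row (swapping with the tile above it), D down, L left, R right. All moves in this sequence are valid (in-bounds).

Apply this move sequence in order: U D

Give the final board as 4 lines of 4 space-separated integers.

After move 1 (U):
12 11 10  2
 4 13 15  1
 0  9  3  6
 8 14  7  5

After move 2 (D):
12 11 10  2
 4 13 15  1
 8  9  3  6
 0 14  7  5

Answer: 12 11 10  2
 4 13 15  1
 8  9  3  6
 0 14  7  5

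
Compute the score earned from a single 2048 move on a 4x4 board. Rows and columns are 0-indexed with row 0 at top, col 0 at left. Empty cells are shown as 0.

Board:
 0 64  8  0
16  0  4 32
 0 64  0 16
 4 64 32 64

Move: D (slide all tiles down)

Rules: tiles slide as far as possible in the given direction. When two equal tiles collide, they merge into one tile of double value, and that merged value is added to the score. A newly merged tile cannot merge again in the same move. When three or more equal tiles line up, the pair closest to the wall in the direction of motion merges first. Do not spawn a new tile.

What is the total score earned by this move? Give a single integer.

Slide down:
col 0: [0, 16, 0, 4] -> [0, 0, 16, 4]  score +0 (running 0)
col 1: [64, 0, 64, 64] -> [0, 0, 64, 128]  score +128 (running 128)
col 2: [8, 4, 0, 32] -> [0, 8, 4, 32]  score +0 (running 128)
col 3: [0, 32, 16, 64] -> [0, 32, 16, 64]  score +0 (running 128)
Board after move:
  0   0   0   0
  0   0   8  32
 16  64   4  16
  4 128  32  64

Answer: 128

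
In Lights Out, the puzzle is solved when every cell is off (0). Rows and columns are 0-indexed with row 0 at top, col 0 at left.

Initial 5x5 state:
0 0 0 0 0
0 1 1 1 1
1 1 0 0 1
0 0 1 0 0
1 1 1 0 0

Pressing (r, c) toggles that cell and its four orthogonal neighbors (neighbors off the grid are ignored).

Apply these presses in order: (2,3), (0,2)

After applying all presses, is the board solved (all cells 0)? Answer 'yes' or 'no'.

Answer: no

Derivation:
After press 1 at (2,3):
0 0 0 0 0
0 1 1 0 1
1 1 1 1 0
0 0 1 1 0
1 1 1 0 0

After press 2 at (0,2):
0 1 1 1 0
0 1 0 0 1
1 1 1 1 0
0 0 1 1 0
1 1 1 0 0

Lights still on: 14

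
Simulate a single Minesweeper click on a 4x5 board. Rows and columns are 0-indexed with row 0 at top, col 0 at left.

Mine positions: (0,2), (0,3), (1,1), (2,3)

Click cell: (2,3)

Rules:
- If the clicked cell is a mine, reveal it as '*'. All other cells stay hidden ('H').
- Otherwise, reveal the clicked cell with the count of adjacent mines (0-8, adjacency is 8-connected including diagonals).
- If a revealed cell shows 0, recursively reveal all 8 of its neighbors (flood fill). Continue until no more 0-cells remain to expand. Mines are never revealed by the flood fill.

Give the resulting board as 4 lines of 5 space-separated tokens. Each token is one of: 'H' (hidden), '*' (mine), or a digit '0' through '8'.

H H H H H
H H H H H
H H H * H
H H H H H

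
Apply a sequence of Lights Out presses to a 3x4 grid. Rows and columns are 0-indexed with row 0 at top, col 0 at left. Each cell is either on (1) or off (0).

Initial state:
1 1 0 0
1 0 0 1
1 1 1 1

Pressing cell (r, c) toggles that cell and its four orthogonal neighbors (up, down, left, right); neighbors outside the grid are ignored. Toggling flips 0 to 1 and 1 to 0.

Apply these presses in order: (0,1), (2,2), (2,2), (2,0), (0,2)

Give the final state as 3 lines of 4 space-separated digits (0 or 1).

Answer: 0 1 0 1
0 1 1 1
0 0 1 1

Derivation:
After press 1 at (0,1):
0 0 1 0
1 1 0 1
1 1 1 1

After press 2 at (2,2):
0 0 1 0
1 1 1 1
1 0 0 0

After press 3 at (2,2):
0 0 1 0
1 1 0 1
1 1 1 1

After press 4 at (2,0):
0 0 1 0
0 1 0 1
0 0 1 1

After press 5 at (0,2):
0 1 0 1
0 1 1 1
0 0 1 1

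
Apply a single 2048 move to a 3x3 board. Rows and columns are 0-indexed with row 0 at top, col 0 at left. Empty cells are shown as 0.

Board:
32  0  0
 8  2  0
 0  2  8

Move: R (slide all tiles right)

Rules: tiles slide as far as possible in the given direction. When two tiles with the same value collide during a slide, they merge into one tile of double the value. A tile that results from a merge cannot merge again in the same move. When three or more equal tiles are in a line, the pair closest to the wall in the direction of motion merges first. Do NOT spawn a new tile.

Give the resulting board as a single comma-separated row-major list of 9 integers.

Slide right:
row 0: [32, 0, 0] -> [0, 0, 32]
row 1: [8, 2, 0] -> [0, 8, 2]
row 2: [0, 2, 8] -> [0, 2, 8]

Answer: 0, 0, 32, 0, 8, 2, 0, 2, 8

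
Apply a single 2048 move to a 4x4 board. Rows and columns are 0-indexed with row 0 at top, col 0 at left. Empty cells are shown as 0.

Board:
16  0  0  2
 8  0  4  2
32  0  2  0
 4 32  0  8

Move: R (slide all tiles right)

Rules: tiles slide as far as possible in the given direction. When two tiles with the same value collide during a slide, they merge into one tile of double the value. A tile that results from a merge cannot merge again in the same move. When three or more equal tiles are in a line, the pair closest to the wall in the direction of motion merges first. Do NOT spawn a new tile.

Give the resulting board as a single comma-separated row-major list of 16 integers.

Answer: 0, 0, 16, 2, 0, 8, 4, 2, 0, 0, 32, 2, 0, 4, 32, 8

Derivation:
Slide right:
row 0: [16, 0, 0, 2] -> [0, 0, 16, 2]
row 1: [8, 0, 4, 2] -> [0, 8, 4, 2]
row 2: [32, 0, 2, 0] -> [0, 0, 32, 2]
row 3: [4, 32, 0, 8] -> [0, 4, 32, 8]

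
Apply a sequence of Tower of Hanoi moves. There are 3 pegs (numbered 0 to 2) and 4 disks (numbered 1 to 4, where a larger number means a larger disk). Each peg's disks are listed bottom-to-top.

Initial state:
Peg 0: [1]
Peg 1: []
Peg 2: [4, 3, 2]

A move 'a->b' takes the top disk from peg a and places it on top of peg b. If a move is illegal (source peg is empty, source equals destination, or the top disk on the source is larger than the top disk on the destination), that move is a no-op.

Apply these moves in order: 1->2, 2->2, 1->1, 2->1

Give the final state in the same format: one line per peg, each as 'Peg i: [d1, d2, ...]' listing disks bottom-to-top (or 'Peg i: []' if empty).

After move 1 (1->2):
Peg 0: [1]
Peg 1: []
Peg 2: [4, 3, 2]

After move 2 (2->2):
Peg 0: [1]
Peg 1: []
Peg 2: [4, 3, 2]

After move 3 (1->1):
Peg 0: [1]
Peg 1: []
Peg 2: [4, 3, 2]

After move 4 (2->1):
Peg 0: [1]
Peg 1: [2]
Peg 2: [4, 3]

Answer: Peg 0: [1]
Peg 1: [2]
Peg 2: [4, 3]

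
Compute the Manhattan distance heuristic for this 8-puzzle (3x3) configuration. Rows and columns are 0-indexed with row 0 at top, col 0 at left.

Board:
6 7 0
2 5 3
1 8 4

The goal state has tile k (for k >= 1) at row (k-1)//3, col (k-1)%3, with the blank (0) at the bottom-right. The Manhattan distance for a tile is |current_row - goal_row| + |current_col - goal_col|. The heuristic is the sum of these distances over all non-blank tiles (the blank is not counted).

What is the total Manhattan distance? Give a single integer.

Tile 6: at (0,0), goal (1,2), distance |0-1|+|0-2| = 3
Tile 7: at (0,1), goal (2,0), distance |0-2|+|1-0| = 3
Tile 2: at (1,0), goal (0,1), distance |1-0|+|0-1| = 2
Tile 5: at (1,1), goal (1,1), distance |1-1|+|1-1| = 0
Tile 3: at (1,2), goal (0,2), distance |1-0|+|2-2| = 1
Tile 1: at (2,0), goal (0,0), distance |2-0|+|0-0| = 2
Tile 8: at (2,1), goal (2,1), distance |2-2|+|1-1| = 0
Tile 4: at (2,2), goal (1,0), distance |2-1|+|2-0| = 3
Sum: 3 + 3 + 2 + 0 + 1 + 2 + 0 + 3 = 14

Answer: 14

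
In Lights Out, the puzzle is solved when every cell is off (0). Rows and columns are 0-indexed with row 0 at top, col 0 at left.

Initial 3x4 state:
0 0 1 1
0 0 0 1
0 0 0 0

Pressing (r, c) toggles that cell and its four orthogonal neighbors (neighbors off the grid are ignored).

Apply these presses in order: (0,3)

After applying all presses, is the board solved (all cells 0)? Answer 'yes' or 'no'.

After press 1 at (0,3):
0 0 0 0
0 0 0 0
0 0 0 0

Lights still on: 0

Answer: yes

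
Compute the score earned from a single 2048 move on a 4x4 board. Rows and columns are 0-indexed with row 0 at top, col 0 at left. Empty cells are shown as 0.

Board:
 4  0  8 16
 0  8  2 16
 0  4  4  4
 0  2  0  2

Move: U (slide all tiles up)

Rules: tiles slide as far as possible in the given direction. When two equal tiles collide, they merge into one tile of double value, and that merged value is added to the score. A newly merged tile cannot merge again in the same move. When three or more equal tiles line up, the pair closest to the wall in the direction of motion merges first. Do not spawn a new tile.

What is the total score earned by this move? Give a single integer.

Answer: 32

Derivation:
Slide up:
col 0: [4, 0, 0, 0] -> [4, 0, 0, 0]  score +0 (running 0)
col 1: [0, 8, 4, 2] -> [8, 4, 2, 0]  score +0 (running 0)
col 2: [8, 2, 4, 0] -> [8, 2, 4, 0]  score +0 (running 0)
col 3: [16, 16, 4, 2] -> [32, 4, 2, 0]  score +32 (running 32)
Board after move:
 4  8  8 32
 0  4  2  4
 0  2  4  2
 0  0  0  0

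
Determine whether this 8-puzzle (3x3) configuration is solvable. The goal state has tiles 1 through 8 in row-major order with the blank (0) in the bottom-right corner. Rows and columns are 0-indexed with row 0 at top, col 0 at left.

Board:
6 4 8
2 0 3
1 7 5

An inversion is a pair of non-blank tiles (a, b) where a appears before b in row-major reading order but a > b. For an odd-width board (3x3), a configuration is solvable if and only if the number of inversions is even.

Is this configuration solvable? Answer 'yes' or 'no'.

Inversions (pairs i<j in row-major order where tile[i] > tile[j] > 0): 16
16 is even, so the puzzle is solvable.

Answer: yes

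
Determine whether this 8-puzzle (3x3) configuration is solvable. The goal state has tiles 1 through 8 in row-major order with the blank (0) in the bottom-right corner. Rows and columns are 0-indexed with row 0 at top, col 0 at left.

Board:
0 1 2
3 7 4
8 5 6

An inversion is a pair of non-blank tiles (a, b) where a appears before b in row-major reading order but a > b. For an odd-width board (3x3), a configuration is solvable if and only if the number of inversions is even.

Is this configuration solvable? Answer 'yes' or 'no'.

Inversions (pairs i<j in row-major order where tile[i] > tile[j] > 0): 5
5 is odd, so the puzzle is not solvable.

Answer: no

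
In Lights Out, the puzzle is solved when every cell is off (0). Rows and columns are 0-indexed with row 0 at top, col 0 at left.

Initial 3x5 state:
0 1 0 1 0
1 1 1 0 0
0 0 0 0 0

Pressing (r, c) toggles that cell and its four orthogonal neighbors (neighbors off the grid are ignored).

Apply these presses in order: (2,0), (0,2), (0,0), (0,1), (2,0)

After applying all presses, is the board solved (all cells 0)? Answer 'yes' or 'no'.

After press 1 at (2,0):
0 1 0 1 0
0 1 1 0 0
1 1 0 0 0

After press 2 at (0,2):
0 0 1 0 0
0 1 0 0 0
1 1 0 0 0

After press 3 at (0,0):
1 1 1 0 0
1 1 0 0 0
1 1 0 0 0

After press 4 at (0,1):
0 0 0 0 0
1 0 0 0 0
1 1 0 0 0

After press 5 at (2,0):
0 0 0 0 0
0 0 0 0 0
0 0 0 0 0

Lights still on: 0

Answer: yes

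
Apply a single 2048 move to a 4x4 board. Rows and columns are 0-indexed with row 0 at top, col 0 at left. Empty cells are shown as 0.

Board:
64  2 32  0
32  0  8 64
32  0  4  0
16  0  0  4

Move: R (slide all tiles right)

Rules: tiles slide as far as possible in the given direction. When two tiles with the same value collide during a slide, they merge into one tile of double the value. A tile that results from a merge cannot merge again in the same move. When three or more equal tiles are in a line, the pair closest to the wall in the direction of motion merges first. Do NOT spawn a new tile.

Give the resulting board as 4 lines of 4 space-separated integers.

Answer:  0 64  2 32
 0 32  8 64
 0  0 32  4
 0  0 16  4

Derivation:
Slide right:
row 0: [64, 2, 32, 0] -> [0, 64, 2, 32]
row 1: [32, 0, 8, 64] -> [0, 32, 8, 64]
row 2: [32, 0, 4, 0] -> [0, 0, 32, 4]
row 3: [16, 0, 0, 4] -> [0, 0, 16, 4]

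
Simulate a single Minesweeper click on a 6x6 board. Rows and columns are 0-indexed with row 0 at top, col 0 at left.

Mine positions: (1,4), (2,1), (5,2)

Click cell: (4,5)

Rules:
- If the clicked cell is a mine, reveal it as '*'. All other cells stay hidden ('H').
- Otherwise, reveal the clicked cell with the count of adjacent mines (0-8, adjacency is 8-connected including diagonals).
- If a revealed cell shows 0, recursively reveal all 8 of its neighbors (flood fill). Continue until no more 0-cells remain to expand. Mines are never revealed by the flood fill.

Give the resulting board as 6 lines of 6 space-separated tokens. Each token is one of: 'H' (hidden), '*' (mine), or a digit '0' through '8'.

H H H H H H
H H H H H H
H H 1 1 1 1
H H 1 0 0 0
H H 1 1 0 0
H H H 1 0 0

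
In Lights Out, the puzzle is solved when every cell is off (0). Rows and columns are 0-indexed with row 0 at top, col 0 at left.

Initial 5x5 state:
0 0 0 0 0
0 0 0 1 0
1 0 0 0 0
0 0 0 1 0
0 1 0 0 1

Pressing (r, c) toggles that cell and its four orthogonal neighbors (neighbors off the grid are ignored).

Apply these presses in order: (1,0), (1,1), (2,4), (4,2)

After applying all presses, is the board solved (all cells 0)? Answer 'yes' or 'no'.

Answer: no

Derivation:
After press 1 at (1,0):
1 0 0 0 0
1 1 0 1 0
0 0 0 0 0
0 0 0 1 0
0 1 0 0 1

After press 2 at (1,1):
1 1 0 0 0
0 0 1 1 0
0 1 0 0 0
0 0 0 1 0
0 1 0 0 1

After press 3 at (2,4):
1 1 0 0 0
0 0 1 1 1
0 1 0 1 1
0 0 0 1 1
0 1 0 0 1

After press 4 at (4,2):
1 1 0 0 0
0 0 1 1 1
0 1 0 1 1
0 0 1 1 1
0 0 1 1 1

Lights still on: 14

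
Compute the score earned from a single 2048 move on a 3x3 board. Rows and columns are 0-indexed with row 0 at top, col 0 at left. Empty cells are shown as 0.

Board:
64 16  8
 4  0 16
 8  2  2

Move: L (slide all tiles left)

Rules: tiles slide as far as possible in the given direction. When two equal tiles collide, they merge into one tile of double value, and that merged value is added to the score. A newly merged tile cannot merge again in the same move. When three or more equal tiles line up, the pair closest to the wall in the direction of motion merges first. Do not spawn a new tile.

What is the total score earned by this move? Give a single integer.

Answer: 4

Derivation:
Slide left:
row 0: [64, 16, 8] -> [64, 16, 8]  score +0 (running 0)
row 1: [4, 0, 16] -> [4, 16, 0]  score +0 (running 0)
row 2: [8, 2, 2] -> [8, 4, 0]  score +4 (running 4)
Board after move:
64 16  8
 4 16  0
 8  4  0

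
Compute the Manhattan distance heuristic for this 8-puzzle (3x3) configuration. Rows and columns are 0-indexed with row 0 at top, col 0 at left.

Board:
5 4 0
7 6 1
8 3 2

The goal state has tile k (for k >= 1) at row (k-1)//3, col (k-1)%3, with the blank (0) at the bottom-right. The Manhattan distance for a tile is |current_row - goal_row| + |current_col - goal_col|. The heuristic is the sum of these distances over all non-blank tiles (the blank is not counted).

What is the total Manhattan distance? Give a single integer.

Tile 5: at (0,0), goal (1,1), distance |0-1|+|0-1| = 2
Tile 4: at (0,1), goal (1,0), distance |0-1|+|1-0| = 2
Tile 7: at (1,0), goal (2,0), distance |1-2|+|0-0| = 1
Tile 6: at (1,1), goal (1,2), distance |1-1|+|1-2| = 1
Tile 1: at (1,2), goal (0,0), distance |1-0|+|2-0| = 3
Tile 8: at (2,0), goal (2,1), distance |2-2|+|0-1| = 1
Tile 3: at (2,1), goal (0,2), distance |2-0|+|1-2| = 3
Tile 2: at (2,2), goal (0,1), distance |2-0|+|2-1| = 3
Sum: 2 + 2 + 1 + 1 + 3 + 1 + 3 + 3 = 16

Answer: 16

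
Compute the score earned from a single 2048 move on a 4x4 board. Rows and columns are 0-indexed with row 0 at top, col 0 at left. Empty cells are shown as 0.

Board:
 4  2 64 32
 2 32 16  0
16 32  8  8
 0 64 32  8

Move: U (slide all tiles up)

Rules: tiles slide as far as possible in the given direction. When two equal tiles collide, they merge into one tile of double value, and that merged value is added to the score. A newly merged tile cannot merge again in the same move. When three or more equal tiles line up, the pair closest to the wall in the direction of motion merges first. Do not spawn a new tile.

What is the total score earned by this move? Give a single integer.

Slide up:
col 0: [4, 2, 16, 0] -> [4, 2, 16, 0]  score +0 (running 0)
col 1: [2, 32, 32, 64] -> [2, 64, 64, 0]  score +64 (running 64)
col 2: [64, 16, 8, 32] -> [64, 16, 8, 32]  score +0 (running 64)
col 3: [32, 0, 8, 8] -> [32, 16, 0, 0]  score +16 (running 80)
Board after move:
 4  2 64 32
 2 64 16 16
16 64  8  0
 0  0 32  0

Answer: 80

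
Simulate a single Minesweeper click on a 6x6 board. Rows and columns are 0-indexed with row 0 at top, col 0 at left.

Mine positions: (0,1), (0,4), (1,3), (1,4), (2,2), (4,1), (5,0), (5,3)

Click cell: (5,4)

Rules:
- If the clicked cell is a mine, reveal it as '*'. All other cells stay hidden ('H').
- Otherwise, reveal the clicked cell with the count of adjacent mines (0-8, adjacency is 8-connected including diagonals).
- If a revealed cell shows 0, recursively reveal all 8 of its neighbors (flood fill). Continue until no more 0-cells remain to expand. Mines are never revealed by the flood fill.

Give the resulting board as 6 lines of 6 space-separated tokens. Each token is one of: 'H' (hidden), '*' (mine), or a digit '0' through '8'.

H H H H H H
H H H H H H
H H H H H H
H H H H H H
H H H H H H
H H H H 1 H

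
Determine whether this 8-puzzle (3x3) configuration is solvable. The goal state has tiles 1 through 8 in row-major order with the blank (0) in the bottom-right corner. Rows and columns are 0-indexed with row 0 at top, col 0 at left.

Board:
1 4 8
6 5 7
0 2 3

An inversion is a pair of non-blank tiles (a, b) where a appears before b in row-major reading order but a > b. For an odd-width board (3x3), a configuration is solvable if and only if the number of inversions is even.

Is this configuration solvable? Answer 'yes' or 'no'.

Inversions (pairs i<j in row-major order where tile[i] > tile[j] > 0): 14
14 is even, so the puzzle is solvable.

Answer: yes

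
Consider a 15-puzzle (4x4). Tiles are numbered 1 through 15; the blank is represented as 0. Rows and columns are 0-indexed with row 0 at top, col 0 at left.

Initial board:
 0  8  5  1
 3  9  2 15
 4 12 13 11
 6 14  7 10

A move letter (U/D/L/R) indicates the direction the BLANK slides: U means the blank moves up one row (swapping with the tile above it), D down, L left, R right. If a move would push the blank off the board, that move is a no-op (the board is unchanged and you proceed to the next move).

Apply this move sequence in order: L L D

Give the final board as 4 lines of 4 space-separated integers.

After move 1 (L):
 0  8  5  1
 3  9  2 15
 4 12 13 11
 6 14  7 10

After move 2 (L):
 0  8  5  1
 3  9  2 15
 4 12 13 11
 6 14  7 10

After move 3 (D):
 3  8  5  1
 0  9  2 15
 4 12 13 11
 6 14  7 10

Answer:  3  8  5  1
 0  9  2 15
 4 12 13 11
 6 14  7 10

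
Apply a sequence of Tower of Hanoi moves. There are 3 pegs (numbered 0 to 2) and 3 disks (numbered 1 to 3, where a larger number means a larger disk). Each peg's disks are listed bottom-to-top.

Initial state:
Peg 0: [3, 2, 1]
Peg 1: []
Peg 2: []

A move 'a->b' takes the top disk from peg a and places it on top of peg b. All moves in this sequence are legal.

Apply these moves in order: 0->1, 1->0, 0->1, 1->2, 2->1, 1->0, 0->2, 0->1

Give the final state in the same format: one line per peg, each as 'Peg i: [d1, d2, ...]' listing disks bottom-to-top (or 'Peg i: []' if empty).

After move 1 (0->1):
Peg 0: [3, 2]
Peg 1: [1]
Peg 2: []

After move 2 (1->0):
Peg 0: [3, 2, 1]
Peg 1: []
Peg 2: []

After move 3 (0->1):
Peg 0: [3, 2]
Peg 1: [1]
Peg 2: []

After move 4 (1->2):
Peg 0: [3, 2]
Peg 1: []
Peg 2: [1]

After move 5 (2->1):
Peg 0: [3, 2]
Peg 1: [1]
Peg 2: []

After move 6 (1->0):
Peg 0: [3, 2, 1]
Peg 1: []
Peg 2: []

After move 7 (0->2):
Peg 0: [3, 2]
Peg 1: []
Peg 2: [1]

After move 8 (0->1):
Peg 0: [3]
Peg 1: [2]
Peg 2: [1]

Answer: Peg 0: [3]
Peg 1: [2]
Peg 2: [1]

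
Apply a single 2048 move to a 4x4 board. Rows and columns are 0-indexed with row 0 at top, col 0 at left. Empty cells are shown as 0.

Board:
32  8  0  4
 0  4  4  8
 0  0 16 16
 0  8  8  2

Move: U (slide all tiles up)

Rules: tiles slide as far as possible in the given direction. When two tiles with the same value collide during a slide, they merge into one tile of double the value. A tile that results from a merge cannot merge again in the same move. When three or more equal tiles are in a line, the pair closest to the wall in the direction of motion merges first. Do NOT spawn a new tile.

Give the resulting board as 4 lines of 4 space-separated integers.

Slide up:
col 0: [32, 0, 0, 0] -> [32, 0, 0, 0]
col 1: [8, 4, 0, 8] -> [8, 4, 8, 0]
col 2: [0, 4, 16, 8] -> [4, 16, 8, 0]
col 3: [4, 8, 16, 2] -> [4, 8, 16, 2]

Answer: 32  8  4  4
 0  4 16  8
 0  8  8 16
 0  0  0  2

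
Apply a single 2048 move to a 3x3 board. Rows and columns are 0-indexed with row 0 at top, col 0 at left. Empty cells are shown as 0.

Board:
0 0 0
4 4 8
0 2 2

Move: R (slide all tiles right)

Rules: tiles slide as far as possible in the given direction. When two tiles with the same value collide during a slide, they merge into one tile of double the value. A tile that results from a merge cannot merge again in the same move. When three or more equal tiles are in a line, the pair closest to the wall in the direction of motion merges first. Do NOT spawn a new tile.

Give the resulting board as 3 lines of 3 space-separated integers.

Slide right:
row 0: [0, 0, 0] -> [0, 0, 0]
row 1: [4, 4, 8] -> [0, 8, 8]
row 2: [0, 2, 2] -> [0, 0, 4]

Answer: 0 0 0
0 8 8
0 0 4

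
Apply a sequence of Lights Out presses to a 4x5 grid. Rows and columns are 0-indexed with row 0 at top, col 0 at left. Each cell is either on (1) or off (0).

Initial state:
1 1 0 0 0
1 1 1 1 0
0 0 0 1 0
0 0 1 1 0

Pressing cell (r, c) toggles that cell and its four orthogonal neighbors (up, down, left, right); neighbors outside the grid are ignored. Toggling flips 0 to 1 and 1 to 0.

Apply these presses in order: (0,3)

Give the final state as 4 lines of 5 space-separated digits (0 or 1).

After press 1 at (0,3):
1 1 1 1 1
1 1 1 0 0
0 0 0 1 0
0 0 1 1 0

Answer: 1 1 1 1 1
1 1 1 0 0
0 0 0 1 0
0 0 1 1 0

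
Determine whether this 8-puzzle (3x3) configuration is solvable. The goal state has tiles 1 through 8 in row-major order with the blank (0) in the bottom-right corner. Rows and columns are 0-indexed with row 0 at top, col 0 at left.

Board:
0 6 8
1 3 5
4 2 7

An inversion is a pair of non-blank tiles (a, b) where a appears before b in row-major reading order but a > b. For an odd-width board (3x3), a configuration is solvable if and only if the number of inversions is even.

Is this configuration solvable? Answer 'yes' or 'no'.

Answer: no

Derivation:
Inversions (pairs i<j in row-major order where tile[i] > tile[j] > 0): 15
15 is odd, so the puzzle is not solvable.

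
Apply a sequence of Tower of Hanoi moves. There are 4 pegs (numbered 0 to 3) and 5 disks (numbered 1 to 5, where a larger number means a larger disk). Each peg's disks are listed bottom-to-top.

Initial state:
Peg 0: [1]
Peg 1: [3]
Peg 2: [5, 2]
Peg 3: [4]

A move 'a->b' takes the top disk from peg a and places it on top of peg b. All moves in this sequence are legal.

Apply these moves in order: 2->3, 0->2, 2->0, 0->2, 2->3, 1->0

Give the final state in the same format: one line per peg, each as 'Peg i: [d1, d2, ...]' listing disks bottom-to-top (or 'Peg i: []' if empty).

After move 1 (2->3):
Peg 0: [1]
Peg 1: [3]
Peg 2: [5]
Peg 3: [4, 2]

After move 2 (0->2):
Peg 0: []
Peg 1: [3]
Peg 2: [5, 1]
Peg 3: [4, 2]

After move 3 (2->0):
Peg 0: [1]
Peg 1: [3]
Peg 2: [5]
Peg 3: [4, 2]

After move 4 (0->2):
Peg 0: []
Peg 1: [3]
Peg 2: [5, 1]
Peg 3: [4, 2]

After move 5 (2->3):
Peg 0: []
Peg 1: [3]
Peg 2: [5]
Peg 3: [4, 2, 1]

After move 6 (1->0):
Peg 0: [3]
Peg 1: []
Peg 2: [5]
Peg 3: [4, 2, 1]

Answer: Peg 0: [3]
Peg 1: []
Peg 2: [5]
Peg 3: [4, 2, 1]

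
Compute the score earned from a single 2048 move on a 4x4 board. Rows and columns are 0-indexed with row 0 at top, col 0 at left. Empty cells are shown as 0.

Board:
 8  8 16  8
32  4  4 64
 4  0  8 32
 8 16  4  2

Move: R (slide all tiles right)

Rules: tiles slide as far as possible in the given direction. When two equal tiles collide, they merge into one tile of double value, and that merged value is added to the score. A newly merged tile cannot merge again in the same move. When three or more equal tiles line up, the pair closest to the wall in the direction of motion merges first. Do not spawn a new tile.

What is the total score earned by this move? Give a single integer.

Slide right:
row 0: [8, 8, 16, 8] -> [0, 16, 16, 8]  score +16 (running 16)
row 1: [32, 4, 4, 64] -> [0, 32, 8, 64]  score +8 (running 24)
row 2: [4, 0, 8, 32] -> [0, 4, 8, 32]  score +0 (running 24)
row 3: [8, 16, 4, 2] -> [8, 16, 4, 2]  score +0 (running 24)
Board after move:
 0 16 16  8
 0 32  8 64
 0  4  8 32
 8 16  4  2

Answer: 24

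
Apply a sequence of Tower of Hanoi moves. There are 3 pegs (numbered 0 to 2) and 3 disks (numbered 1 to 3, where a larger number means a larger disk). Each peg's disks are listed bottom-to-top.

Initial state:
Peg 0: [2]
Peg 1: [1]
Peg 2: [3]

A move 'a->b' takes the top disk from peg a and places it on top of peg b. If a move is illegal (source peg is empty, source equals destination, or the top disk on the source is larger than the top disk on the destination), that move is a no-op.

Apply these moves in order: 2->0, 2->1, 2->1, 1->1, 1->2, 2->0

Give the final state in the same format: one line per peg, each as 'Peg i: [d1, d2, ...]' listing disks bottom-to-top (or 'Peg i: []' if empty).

After move 1 (2->0):
Peg 0: [2]
Peg 1: [1]
Peg 2: [3]

After move 2 (2->1):
Peg 0: [2]
Peg 1: [1]
Peg 2: [3]

After move 3 (2->1):
Peg 0: [2]
Peg 1: [1]
Peg 2: [3]

After move 4 (1->1):
Peg 0: [2]
Peg 1: [1]
Peg 2: [3]

After move 5 (1->2):
Peg 0: [2]
Peg 1: []
Peg 2: [3, 1]

After move 6 (2->0):
Peg 0: [2, 1]
Peg 1: []
Peg 2: [3]

Answer: Peg 0: [2, 1]
Peg 1: []
Peg 2: [3]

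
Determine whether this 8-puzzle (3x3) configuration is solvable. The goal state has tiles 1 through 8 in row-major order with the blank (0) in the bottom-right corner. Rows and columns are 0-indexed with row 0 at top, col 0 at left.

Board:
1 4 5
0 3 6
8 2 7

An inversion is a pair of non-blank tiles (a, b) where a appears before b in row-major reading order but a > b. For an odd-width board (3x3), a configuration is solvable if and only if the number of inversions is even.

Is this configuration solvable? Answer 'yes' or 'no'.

Inversions (pairs i<j in row-major order where tile[i] > tile[j] > 0): 8
8 is even, so the puzzle is solvable.

Answer: yes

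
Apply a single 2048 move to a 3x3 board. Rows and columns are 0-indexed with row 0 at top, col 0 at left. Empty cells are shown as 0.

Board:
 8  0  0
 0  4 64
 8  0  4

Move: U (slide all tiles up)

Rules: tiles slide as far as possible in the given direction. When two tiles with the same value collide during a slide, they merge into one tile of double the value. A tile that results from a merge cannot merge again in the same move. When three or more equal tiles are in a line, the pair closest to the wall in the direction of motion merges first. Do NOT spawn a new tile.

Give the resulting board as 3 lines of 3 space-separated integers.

Answer: 16  4 64
 0  0  4
 0  0  0

Derivation:
Slide up:
col 0: [8, 0, 8] -> [16, 0, 0]
col 1: [0, 4, 0] -> [4, 0, 0]
col 2: [0, 64, 4] -> [64, 4, 0]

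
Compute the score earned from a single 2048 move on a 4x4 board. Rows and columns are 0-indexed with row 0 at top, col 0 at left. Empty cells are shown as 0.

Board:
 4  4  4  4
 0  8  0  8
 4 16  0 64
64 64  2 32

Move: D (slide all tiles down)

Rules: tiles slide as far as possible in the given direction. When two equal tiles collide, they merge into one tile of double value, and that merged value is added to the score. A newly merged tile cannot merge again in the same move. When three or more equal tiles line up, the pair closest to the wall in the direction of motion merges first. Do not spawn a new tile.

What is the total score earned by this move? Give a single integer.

Answer: 8

Derivation:
Slide down:
col 0: [4, 0, 4, 64] -> [0, 0, 8, 64]  score +8 (running 8)
col 1: [4, 8, 16, 64] -> [4, 8, 16, 64]  score +0 (running 8)
col 2: [4, 0, 0, 2] -> [0, 0, 4, 2]  score +0 (running 8)
col 3: [4, 8, 64, 32] -> [4, 8, 64, 32]  score +0 (running 8)
Board after move:
 0  4  0  4
 0  8  0  8
 8 16  4 64
64 64  2 32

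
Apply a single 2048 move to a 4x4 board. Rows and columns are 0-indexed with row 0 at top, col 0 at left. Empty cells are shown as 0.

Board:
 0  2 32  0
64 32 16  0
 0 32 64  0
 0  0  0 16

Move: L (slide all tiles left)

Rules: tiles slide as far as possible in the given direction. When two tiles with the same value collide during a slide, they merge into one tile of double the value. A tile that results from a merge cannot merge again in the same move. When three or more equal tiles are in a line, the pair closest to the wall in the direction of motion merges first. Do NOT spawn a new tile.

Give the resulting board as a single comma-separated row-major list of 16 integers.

Slide left:
row 0: [0, 2, 32, 0] -> [2, 32, 0, 0]
row 1: [64, 32, 16, 0] -> [64, 32, 16, 0]
row 2: [0, 32, 64, 0] -> [32, 64, 0, 0]
row 3: [0, 0, 0, 16] -> [16, 0, 0, 0]

Answer: 2, 32, 0, 0, 64, 32, 16, 0, 32, 64, 0, 0, 16, 0, 0, 0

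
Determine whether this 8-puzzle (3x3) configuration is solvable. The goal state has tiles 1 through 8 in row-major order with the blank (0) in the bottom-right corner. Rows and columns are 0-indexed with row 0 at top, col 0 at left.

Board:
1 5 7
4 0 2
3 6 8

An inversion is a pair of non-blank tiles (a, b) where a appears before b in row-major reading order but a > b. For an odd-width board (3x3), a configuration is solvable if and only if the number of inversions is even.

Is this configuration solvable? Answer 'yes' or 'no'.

Answer: no

Derivation:
Inversions (pairs i<j in row-major order where tile[i] > tile[j] > 0): 9
9 is odd, so the puzzle is not solvable.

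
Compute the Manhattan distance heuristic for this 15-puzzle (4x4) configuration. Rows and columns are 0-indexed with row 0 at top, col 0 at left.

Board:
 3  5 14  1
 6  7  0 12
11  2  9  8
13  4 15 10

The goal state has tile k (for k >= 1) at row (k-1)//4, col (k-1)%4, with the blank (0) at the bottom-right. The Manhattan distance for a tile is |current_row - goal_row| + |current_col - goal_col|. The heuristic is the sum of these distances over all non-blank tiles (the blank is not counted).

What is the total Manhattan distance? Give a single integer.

Tile 3: at (0,0), goal (0,2), distance |0-0|+|0-2| = 2
Tile 5: at (0,1), goal (1,0), distance |0-1|+|1-0| = 2
Tile 14: at (0,2), goal (3,1), distance |0-3|+|2-1| = 4
Tile 1: at (0,3), goal (0,0), distance |0-0|+|3-0| = 3
Tile 6: at (1,0), goal (1,1), distance |1-1|+|0-1| = 1
Tile 7: at (1,1), goal (1,2), distance |1-1|+|1-2| = 1
Tile 12: at (1,3), goal (2,3), distance |1-2|+|3-3| = 1
Tile 11: at (2,0), goal (2,2), distance |2-2|+|0-2| = 2
Tile 2: at (2,1), goal (0,1), distance |2-0|+|1-1| = 2
Tile 9: at (2,2), goal (2,0), distance |2-2|+|2-0| = 2
Tile 8: at (2,3), goal (1,3), distance |2-1|+|3-3| = 1
Tile 13: at (3,0), goal (3,0), distance |3-3|+|0-0| = 0
Tile 4: at (3,1), goal (0,3), distance |3-0|+|1-3| = 5
Tile 15: at (3,2), goal (3,2), distance |3-3|+|2-2| = 0
Tile 10: at (3,3), goal (2,1), distance |3-2|+|3-1| = 3
Sum: 2 + 2 + 4 + 3 + 1 + 1 + 1 + 2 + 2 + 2 + 1 + 0 + 5 + 0 + 3 = 29

Answer: 29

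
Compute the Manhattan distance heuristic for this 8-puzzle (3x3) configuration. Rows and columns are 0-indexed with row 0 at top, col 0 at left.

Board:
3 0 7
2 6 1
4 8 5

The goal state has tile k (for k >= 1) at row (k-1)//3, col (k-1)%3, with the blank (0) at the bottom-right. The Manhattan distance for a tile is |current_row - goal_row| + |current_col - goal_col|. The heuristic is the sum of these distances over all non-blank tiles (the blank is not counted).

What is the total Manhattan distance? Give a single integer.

Tile 3: at (0,0), goal (0,2), distance |0-0|+|0-2| = 2
Tile 7: at (0,2), goal (2,0), distance |0-2|+|2-0| = 4
Tile 2: at (1,0), goal (0,1), distance |1-0|+|0-1| = 2
Tile 6: at (1,1), goal (1,2), distance |1-1|+|1-2| = 1
Tile 1: at (1,2), goal (0,0), distance |1-0|+|2-0| = 3
Tile 4: at (2,0), goal (1,0), distance |2-1|+|0-0| = 1
Tile 8: at (2,1), goal (2,1), distance |2-2|+|1-1| = 0
Tile 5: at (2,2), goal (1,1), distance |2-1|+|2-1| = 2
Sum: 2 + 4 + 2 + 1 + 3 + 1 + 0 + 2 = 15

Answer: 15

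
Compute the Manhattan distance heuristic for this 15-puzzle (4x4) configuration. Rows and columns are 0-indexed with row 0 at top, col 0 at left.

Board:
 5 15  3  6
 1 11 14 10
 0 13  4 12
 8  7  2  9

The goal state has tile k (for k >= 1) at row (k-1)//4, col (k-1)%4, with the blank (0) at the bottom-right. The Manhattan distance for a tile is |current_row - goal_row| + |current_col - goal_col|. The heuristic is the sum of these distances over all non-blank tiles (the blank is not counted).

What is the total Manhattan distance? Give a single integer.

Answer: 38

Derivation:
Tile 5: at (0,0), goal (1,0), distance |0-1|+|0-0| = 1
Tile 15: at (0,1), goal (3,2), distance |0-3|+|1-2| = 4
Tile 3: at (0,2), goal (0,2), distance |0-0|+|2-2| = 0
Tile 6: at (0,3), goal (1,1), distance |0-1|+|3-1| = 3
Tile 1: at (1,0), goal (0,0), distance |1-0|+|0-0| = 1
Tile 11: at (1,1), goal (2,2), distance |1-2|+|1-2| = 2
Tile 14: at (1,2), goal (3,1), distance |1-3|+|2-1| = 3
Tile 10: at (1,3), goal (2,1), distance |1-2|+|3-1| = 3
Tile 13: at (2,1), goal (3,0), distance |2-3|+|1-0| = 2
Tile 4: at (2,2), goal (0,3), distance |2-0|+|2-3| = 3
Tile 12: at (2,3), goal (2,3), distance |2-2|+|3-3| = 0
Tile 8: at (3,0), goal (1,3), distance |3-1|+|0-3| = 5
Tile 7: at (3,1), goal (1,2), distance |3-1|+|1-2| = 3
Tile 2: at (3,2), goal (0,1), distance |3-0|+|2-1| = 4
Tile 9: at (3,3), goal (2,0), distance |3-2|+|3-0| = 4
Sum: 1 + 4 + 0 + 3 + 1 + 2 + 3 + 3 + 2 + 3 + 0 + 5 + 3 + 4 + 4 = 38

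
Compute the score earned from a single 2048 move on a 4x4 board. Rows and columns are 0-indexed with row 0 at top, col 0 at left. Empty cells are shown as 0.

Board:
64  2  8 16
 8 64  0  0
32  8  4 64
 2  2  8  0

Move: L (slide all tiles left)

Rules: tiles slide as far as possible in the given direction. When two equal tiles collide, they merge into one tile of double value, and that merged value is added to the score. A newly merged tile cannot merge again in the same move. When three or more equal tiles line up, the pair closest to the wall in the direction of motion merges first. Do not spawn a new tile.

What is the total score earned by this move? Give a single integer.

Answer: 4

Derivation:
Slide left:
row 0: [64, 2, 8, 16] -> [64, 2, 8, 16]  score +0 (running 0)
row 1: [8, 64, 0, 0] -> [8, 64, 0, 0]  score +0 (running 0)
row 2: [32, 8, 4, 64] -> [32, 8, 4, 64]  score +0 (running 0)
row 3: [2, 2, 8, 0] -> [4, 8, 0, 0]  score +4 (running 4)
Board after move:
64  2  8 16
 8 64  0  0
32  8  4 64
 4  8  0  0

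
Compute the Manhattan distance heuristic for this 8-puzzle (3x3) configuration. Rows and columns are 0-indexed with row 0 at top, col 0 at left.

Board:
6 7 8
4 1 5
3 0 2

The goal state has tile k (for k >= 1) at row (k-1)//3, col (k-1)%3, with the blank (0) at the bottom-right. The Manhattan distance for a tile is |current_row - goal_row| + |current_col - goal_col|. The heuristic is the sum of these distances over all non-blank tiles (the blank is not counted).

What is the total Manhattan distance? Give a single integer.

Answer: 19

Derivation:
Tile 6: (0,0)->(1,2) = 3
Tile 7: (0,1)->(2,0) = 3
Tile 8: (0,2)->(2,1) = 3
Tile 4: (1,0)->(1,0) = 0
Tile 1: (1,1)->(0,0) = 2
Tile 5: (1,2)->(1,1) = 1
Tile 3: (2,0)->(0,2) = 4
Tile 2: (2,2)->(0,1) = 3
Sum: 3 + 3 + 3 + 0 + 2 + 1 + 4 + 3 = 19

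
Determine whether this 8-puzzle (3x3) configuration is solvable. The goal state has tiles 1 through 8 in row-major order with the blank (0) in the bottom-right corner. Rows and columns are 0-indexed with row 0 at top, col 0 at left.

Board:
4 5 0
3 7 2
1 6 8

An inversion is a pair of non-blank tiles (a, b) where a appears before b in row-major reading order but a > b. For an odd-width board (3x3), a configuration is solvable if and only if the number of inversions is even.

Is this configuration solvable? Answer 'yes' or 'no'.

Answer: yes

Derivation:
Inversions (pairs i<j in row-major order where tile[i] > tile[j] > 0): 12
12 is even, so the puzzle is solvable.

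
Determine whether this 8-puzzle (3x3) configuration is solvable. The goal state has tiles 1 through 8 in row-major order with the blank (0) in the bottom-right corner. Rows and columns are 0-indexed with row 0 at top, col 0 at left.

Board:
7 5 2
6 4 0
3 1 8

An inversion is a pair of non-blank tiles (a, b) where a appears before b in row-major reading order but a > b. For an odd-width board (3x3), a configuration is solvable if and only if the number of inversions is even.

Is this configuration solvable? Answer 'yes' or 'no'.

Answer: no

Derivation:
Inversions (pairs i<j in row-major order where tile[i] > tile[j] > 0): 17
17 is odd, so the puzzle is not solvable.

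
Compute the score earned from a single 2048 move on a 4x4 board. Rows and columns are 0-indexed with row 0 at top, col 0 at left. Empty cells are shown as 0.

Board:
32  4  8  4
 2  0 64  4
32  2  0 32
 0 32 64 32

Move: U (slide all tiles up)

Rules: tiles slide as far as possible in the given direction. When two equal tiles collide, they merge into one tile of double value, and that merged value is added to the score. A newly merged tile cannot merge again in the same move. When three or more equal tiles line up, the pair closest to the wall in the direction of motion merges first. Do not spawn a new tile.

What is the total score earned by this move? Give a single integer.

Answer: 200

Derivation:
Slide up:
col 0: [32, 2, 32, 0] -> [32, 2, 32, 0]  score +0 (running 0)
col 1: [4, 0, 2, 32] -> [4, 2, 32, 0]  score +0 (running 0)
col 2: [8, 64, 0, 64] -> [8, 128, 0, 0]  score +128 (running 128)
col 3: [4, 4, 32, 32] -> [8, 64, 0, 0]  score +72 (running 200)
Board after move:
 32   4   8   8
  2   2 128  64
 32  32   0   0
  0   0   0   0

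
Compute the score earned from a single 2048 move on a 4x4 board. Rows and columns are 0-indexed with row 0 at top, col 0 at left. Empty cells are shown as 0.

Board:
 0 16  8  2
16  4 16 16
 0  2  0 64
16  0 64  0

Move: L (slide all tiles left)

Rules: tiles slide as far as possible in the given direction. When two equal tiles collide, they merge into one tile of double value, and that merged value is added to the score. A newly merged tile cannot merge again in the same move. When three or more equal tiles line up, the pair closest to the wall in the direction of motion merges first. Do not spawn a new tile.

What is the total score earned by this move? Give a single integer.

Answer: 32

Derivation:
Slide left:
row 0: [0, 16, 8, 2] -> [16, 8, 2, 0]  score +0 (running 0)
row 1: [16, 4, 16, 16] -> [16, 4, 32, 0]  score +32 (running 32)
row 2: [0, 2, 0, 64] -> [2, 64, 0, 0]  score +0 (running 32)
row 3: [16, 0, 64, 0] -> [16, 64, 0, 0]  score +0 (running 32)
Board after move:
16  8  2  0
16  4 32  0
 2 64  0  0
16 64  0  0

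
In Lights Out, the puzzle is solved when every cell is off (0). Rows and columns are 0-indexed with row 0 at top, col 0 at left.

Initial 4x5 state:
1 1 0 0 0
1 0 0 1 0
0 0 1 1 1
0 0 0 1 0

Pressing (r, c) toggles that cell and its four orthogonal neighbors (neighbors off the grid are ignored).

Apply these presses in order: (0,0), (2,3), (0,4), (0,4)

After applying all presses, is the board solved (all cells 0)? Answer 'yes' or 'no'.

Answer: yes

Derivation:
After press 1 at (0,0):
0 0 0 0 0
0 0 0 1 0
0 0 1 1 1
0 0 0 1 0

After press 2 at (2,3):
0 0 0 0 0
0 0 0 0 0
0 0 0 0 0
0 0 0 0 0

After press 3 at (0,4):
0 0 0 1 1
0 0 0 0 1
0 0 0 0 0
0 0 0 0 0

After press 4 at (0,4):
0 0 0 0 0
0 0 0 0 0
0 0 0 0 0
0 0 0 0 0

Lights still on: 0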